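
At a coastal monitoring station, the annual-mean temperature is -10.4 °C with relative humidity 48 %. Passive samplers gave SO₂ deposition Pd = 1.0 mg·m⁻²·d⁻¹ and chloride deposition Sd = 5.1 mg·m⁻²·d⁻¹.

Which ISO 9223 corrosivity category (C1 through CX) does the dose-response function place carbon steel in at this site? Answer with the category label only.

C1

carbon steel: T≤10 °C ⇒ hinge +0.150·(-10.4−10) = -3.0600
  Pd branch = 1.77·Pd^0.52·e^(0.02·RH+f) = 0.2167 μm/a
  Sd branch = 0.102·Sd^0.62·e^(0.033·RH+0.04·T) = 0.9006 μm/a
  r_corr = 0.2167 + 0.9006 = 1.117 μm/a
ISO 9223 Table 2 (carbon steel): 0 < 1.12 ≤ 1.3 μm/a ⇒ C1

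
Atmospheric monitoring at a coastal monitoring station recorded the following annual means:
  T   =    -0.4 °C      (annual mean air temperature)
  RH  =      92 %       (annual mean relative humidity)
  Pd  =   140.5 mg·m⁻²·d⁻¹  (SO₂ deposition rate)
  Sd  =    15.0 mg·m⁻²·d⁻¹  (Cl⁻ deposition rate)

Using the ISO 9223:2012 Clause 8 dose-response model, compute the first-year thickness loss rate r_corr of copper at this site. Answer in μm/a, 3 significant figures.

r_corr = 1.75 μm/a

copper: temperature factor f = +0.126·(-10.4) = -1.3104
  SO₂ term: 0.0053·140.5^0.26·exp(0.059·92-1.3104) = 1.177
  Cl⁻ term: 0.01025·15.0^0.27·exp(0.036·92+0.049·-0.4) = 0.573
  sum: 1.177 + 0.573 → r_corr = 1.75 μm/a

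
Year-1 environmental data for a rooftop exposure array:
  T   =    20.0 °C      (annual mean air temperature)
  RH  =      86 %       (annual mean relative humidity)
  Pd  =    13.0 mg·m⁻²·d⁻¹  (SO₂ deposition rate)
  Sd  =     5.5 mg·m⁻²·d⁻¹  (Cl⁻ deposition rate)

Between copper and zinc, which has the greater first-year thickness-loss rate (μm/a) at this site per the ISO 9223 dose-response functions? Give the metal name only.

copper: temperature factor f = -0.080·(10.0) = -0.8000
  sulphur-dioxide contribution → 0.7414 μm/a
  chloride contribution → 0.9568 μm/a
  ⇒ r_corr(copper) = 1.698 μm/a
zinc: temperature factor f = -0.071·(10.0) = -0.7100
  sulphur-dioxide contribution → 1.024 μm/a
  chloride contribution → 0.5037 μm/a
  total first-year rate 1.528 μm/a
Ordering by μm/a: copper (1.7) > zinc (1.53)

copper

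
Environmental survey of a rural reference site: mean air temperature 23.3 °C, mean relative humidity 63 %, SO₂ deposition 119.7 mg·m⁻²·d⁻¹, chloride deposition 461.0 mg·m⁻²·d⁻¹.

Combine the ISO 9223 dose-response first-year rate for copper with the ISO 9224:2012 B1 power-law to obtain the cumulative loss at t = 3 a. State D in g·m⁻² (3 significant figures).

copper: T>10 °C ⇒ hinge -0.080·(23.3−10) = -1.0640
  sulphur-dioxide contribution → 0.2611 μm/a
  chloride contribution → 1.625 μm/a
  total first-year rate 1.886 μm/a
ISO 9224: D(t) = r_corr · t^b with b = 0.667 (copper, B1)
  D(3) = 1.886 × 3^0.667 = 1.886 × 2.081 = 3.924 μm
  Mass loss = 3.924 μm × 8.96 g/cm³ = 35.16 g·m⁻²

D(3) = 35.2 g·m⁻²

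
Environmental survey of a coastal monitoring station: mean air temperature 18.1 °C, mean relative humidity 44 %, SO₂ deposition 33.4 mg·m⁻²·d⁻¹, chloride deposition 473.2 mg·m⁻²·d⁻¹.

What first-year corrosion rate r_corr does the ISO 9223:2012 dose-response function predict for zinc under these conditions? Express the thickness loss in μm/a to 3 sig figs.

zinc: T>10 °C ⇒ hinge -0.071·(18.1−10) = -0.5751
  Pd branch = 0.0129·Pd^0.44·e^(0.046·RH+f) = 0.2572 μm/a
  Cl⁻ term: 0.0175·473.2^0.57·exp(0.008·44+0.085·18.1) = 3.88
  sum: 0.2572 + 3.88 → r_corr = 4.137 μm/a

r_corr = 4.14 μm/a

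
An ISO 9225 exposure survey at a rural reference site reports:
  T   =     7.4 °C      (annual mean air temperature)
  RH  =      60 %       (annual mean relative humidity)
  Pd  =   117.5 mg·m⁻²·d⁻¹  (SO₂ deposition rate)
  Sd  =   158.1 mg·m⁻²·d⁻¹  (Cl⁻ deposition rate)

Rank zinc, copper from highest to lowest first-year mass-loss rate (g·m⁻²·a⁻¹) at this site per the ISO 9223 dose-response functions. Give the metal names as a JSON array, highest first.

zinc: T≤10 °C ⇒ hinge +0.038·(7.4−10) = -0.0988
  SO₂ term: 0.0129·117.5^0.44·exp(0.046·60-0.0988) = 1.504
  Cl⁻ term: 0.0175·158.1^0.57·exp(0.008·60+0.085·7.4) = 0.9507
  sum: 1.504 + 0.9507 → r_corr = 2.454 μm/a
  mass loss = 2.454 μm/a × 7.14 g/cm³ = 17.52 g·m⁻²·a⁻¹
copper: T≤10 °C ⇒ hinge +0.126·(7.4−10) = -0.3276
  Pd branch = 0.0053·Pd^0.26·e^(0.059·RH+f) = 0.4546 μm/a
  Sd branch = 0.01025·Sd^0.27·e^(0.036·RH+0.049·T) = 0.5012 μm/a
  r_corr = 0.4546 + 0.5012 = 0.9558 μm/a
  mass loss = 0.9558 μm/a × 8.96 g/cm³ = 8.564 g·m⁻²·a⁻¹
Ordering by g·m⁻²·a⁻¹: zinc (17.5) > copper (8.56)

["zinc", "copper"]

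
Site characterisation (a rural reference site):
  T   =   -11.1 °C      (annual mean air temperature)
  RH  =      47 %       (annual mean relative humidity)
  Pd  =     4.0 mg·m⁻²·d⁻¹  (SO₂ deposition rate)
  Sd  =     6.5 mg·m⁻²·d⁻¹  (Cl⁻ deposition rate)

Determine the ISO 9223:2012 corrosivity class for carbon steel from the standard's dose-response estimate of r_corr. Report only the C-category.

carbon steel: f(T) = +0.150·(T−10) [T≤10 °C] = -3.1650
  Pd branch = 1.77·Pd^0.52·e^(0.02·RH+f) = 0.3933 μm/a
  Sd branch = 0.102·Sd^0.62·e^(0.033·RH+0.04·T) = 0.9849 μm/a
  r_corr = 0.3933 + 0.9849 = 1.378 μm/a
Category bounds: 1.3…25 μm/a bracket r_corr ⇒ C2

C2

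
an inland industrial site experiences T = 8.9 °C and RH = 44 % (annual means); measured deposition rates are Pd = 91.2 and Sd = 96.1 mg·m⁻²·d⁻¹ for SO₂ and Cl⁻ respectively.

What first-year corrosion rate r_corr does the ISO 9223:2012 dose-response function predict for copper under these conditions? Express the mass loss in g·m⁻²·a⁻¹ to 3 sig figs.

r_corr = 4.17 g·m⁻²·a⁻¹

copper: temperature factor f = +0.126·(-1.1) = -0.1386
  sulphur-dioxide contribution → 0.2 μm/a
  chloride contribution → 0.2651 μm/a
  total first-year rate 0.4651 μm/a
Convert to mass loss: 0.4651 μm/a × 8.96 g/cm³ = 4.167 g·m⁻²·a⁻¹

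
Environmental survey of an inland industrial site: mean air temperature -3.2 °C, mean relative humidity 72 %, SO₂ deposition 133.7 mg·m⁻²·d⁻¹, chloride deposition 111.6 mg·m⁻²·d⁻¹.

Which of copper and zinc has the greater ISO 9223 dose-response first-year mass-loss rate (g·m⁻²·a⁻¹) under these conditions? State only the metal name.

copper: T≤10 °C ⇒ hinge +0.126·(-3.2−10) = -1.6632
  SO₂ term: 0.0053·133.7^0.26·exp(0.059·72-1.6632) = 0.251
  Cl⁻ term: 0.01025·111.6^0.27·exp(0.036·72+0.049·-3.2) = 0.418
  sum: 0.251 + 0.418 → r_corr = 0.669 μm/a
  mass loss = 0.669 μm/a × 8.96 g/cm³ = 5.994 g·m⁻²·a⁻¹
zinc: T≤10 °C ⇒ hinge +0.038·(-3.2−10) = -0.5016
  Pd branch = 0.0129·Pd^0.44·e^(0.046·RH+f) = 1.848 μm/a
  Cl⁻ term: 0.0175·111.6^0.57·exp(0.008·72+0.085·-3.2) = 0.3485
  r_corr = 1.848 + 0.3485 = 2.196 μm/a
  mass loss = 2.196 μm/a × 7.14 g/cm³ = 15.68 g·m⁻²·a⁻¹
Ordering by g·m⁻²·a⁻¹: zinc (15.7) > copper (5.99)

zinc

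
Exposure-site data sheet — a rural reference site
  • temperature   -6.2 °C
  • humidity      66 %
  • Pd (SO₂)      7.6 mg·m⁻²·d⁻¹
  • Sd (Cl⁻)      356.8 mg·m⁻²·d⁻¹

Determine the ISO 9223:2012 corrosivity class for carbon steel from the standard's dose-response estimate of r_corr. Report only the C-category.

C3

carbon steel: T≤10 °C ⇒ hinge +0.150·(-6.2−10) = -2.4300
  Pd branch = 1.77·Pd^0.52·e^(0.02·RH+f) = 1.675 μm/a
  Sd branch = 0.102·Sd^0.62·e^(0.033·RH+0.04·T) = 26.87 μm/a
  sum: 1.675 + 26.87 → r_corr = 28.55 μm/a
28.5 μm/a falls in (25, 50] for carbon steel → category C3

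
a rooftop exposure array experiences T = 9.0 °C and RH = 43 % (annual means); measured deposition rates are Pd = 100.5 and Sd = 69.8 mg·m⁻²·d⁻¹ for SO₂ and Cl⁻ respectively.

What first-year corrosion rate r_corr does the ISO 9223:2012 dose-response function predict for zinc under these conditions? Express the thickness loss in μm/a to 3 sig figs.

zinc: T≤10 °C ⇒ hinge +0.038·(9.0−10) = -0.0380
  Pd branch = 0.0129·Pd^0.44·e^(0.046·RH+f) = 0.6825 μm/a
  Sd branch = 0.0175·Sd^0.57·e^(0.008·RH+0.085·T) = 0.5966 μm/a
  r_corr = 0.6825 + 0.5966 = 1.279 μm/a

r_corr = 1.28 μm/a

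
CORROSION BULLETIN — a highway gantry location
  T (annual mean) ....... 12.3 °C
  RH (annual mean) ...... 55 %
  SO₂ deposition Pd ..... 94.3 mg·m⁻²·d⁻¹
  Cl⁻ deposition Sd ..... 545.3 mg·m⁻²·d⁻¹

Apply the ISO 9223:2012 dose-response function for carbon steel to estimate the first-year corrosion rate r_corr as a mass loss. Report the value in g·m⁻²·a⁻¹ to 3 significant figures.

carbon steel: temperature factor f = -0.054·(2.3) = -0.1242
  sulphur-dioxide contribution → 49.95 μm/a
  chloride contribution → 50.96 μm/a
  ⇒ r_corr(carbon steel) = 100.9 μm/a
Convert to mass loss: 100.9 μm/a × 7.85 g/cm³ = 792.1 g·m⁻²·a⁻¹

r_corr = 792 g·m⁻²·a⁻¹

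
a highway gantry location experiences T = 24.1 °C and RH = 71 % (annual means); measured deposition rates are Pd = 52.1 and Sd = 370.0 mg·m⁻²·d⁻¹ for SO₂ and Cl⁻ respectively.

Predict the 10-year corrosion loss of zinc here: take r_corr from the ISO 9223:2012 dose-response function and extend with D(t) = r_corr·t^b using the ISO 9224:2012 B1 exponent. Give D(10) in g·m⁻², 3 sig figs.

D(10) = 356 g·m⁻²

zinc: temperature factor f = -0.071·(14.1) = -1.0011
  Pd branch = 0.0129·Pd^0.44·e^(0.046·RH+f) = 0.7073 μm/a
  Cl⁻ term: 0.0175·370.0^0.57·exp(0.008·71+0.085·24.1) = 6.97
  r_corr = 0.7073 + 6.97 = 7.678 μm/a
ISO 9224: D(t) = r_corr · t^b with b = 0.813 (zinc, B1)
  D(10) = 7.678 × 10^0.813 = 7.678 × 6.501 = 49.91 μm
  Mass loss = 49.91 μm × 7.14 g/cm³ = 356.4 g·m⁻²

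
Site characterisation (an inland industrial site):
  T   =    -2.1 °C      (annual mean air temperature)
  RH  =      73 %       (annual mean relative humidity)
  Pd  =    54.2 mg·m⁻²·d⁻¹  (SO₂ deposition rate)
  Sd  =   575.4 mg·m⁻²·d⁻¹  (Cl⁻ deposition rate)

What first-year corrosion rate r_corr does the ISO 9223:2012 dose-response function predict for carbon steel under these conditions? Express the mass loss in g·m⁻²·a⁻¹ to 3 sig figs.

carbon steel: T≤10 °C ⇒ hinge +0.150·(-2.1−10) = -1.8150
  Pd branch = 1.77·Pd^0.52·e^(0.02·RH+f) = 9.896 μm/a
  Cl⁻ term: 0.102·575.4^0.62·exp(0.033·73+0.04·-2.1) = 53.64
  r_corr = 9.896 + 53.64 = 63.54 μm/a
Convert to mass loss: 63.54 μm/a × 7.85 g/cm³ = 498.8 g·m⁻²·a⁻¹

r_corr = 499 g·m⁻²·a⁻¹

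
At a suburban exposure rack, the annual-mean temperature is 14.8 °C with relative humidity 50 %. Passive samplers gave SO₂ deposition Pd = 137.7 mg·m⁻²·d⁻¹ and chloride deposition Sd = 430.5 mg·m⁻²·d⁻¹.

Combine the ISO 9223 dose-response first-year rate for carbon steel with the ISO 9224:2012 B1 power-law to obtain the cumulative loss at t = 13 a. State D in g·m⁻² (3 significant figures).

D(13) = 2.68e+03 g·m⁻²

carbon steel: f(T) = -0.054·(T−10) [T>10 °C] = -0.2592
  sulphur-dioxide contribution → 48.08 μm/a
  chloride contribution → 41.24 μm/a
  total first-year rate 89.32 μm/a
Long-term exponent b (ISO 9224 Table 2, B1) = 0.523
  D(13) = 89.32 × 13^0.523 = 89.32 × 3.825 = 341.6 μm
  Mass loss = 341.6 μm × 7.85 g/cm³ = 2682 g·m⁻²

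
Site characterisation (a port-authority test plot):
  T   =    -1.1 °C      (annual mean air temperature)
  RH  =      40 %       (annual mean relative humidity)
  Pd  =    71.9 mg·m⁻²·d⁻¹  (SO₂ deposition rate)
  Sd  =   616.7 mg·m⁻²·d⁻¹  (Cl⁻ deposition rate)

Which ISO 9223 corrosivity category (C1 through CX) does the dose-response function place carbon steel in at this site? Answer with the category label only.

carbon steel: f(T) = +0.150·(T−10) [T≤10 °C] = -1.6650
  Pd branch = 1.77·Pd^0.52·e^(0.02·RH+f) = 6.883 μm/a
  Sd branch = 0.102·Sd^0.62·e^(0.033·RH+0.04·T) = 19.62 μm/a
  sum: 6.883 + 19.62 → r_corr = 26.5 μm/a
Category bounds: 25…50 μm/a bracket r_corr ⇒ C3

C3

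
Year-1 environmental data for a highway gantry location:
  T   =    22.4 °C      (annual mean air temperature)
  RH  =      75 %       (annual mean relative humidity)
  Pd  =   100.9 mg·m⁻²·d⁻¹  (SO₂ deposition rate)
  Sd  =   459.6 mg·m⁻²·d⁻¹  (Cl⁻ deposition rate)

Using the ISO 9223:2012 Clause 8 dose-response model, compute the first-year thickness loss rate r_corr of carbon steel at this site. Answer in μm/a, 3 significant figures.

carbon steel: temperature factor f = -0.054·(12.4) = -0.6696
  SO₂ term: 1.77·100.9^0.52·exp(0.02·75-0.6696) = 44.73
  Sd branch = 0.102·Sd^0.62·e^(0.033·RH+0.04·T) = 132.8 μm/a
  sum: 44.73 + 132.8 → r_corr = 177.6 μm/a

r_corr = 178 μm/a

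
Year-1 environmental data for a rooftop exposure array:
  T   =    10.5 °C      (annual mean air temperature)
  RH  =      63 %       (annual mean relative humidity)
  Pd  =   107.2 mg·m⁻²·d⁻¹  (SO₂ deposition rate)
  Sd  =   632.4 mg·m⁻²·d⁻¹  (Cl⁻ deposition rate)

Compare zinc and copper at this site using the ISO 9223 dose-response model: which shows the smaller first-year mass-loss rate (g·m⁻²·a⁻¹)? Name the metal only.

copper

zinc: T>10 °C ⇒ hinge -0.071·(10.5−10) = -0.0355
  Pd branch = 0.0129·Pd^0.44·e^(0.046·RH+f) = 1.766 μm/a
  Sd branch = 0.0175·Sd^0.57·e^(0.008·RH+0.085·T) = 2.793 μm/a
  sum: 1.766 + 2.793 → r_corr = 4.559 μm/a
  mass loss = 4.559 μm/a × 7.14 g/cm³ = 32.55 g·m⁻²·a⁻¹
copper: temperature factor f = -0.080·(0.5) = -0.0400
  Pd branch = 0.0053·Pd^0.26·e^(0.059·RH+f) = 0.7064 μm/a
  Sd branch = 0.01025·Sd^0.27·e^(0.036·RH+0.049·T) = 0.945 μm/a
  r_corr = 0.7064 + 0.945 = 1.651 μm/a
  mass loss = 1.651 μm/a × 8.96 g/cm³ = 14.8 g·m⁻²·a⁻¹
Ordering by g·m⁻²·a⁻¹: zinc (32.6) > copper (14.8)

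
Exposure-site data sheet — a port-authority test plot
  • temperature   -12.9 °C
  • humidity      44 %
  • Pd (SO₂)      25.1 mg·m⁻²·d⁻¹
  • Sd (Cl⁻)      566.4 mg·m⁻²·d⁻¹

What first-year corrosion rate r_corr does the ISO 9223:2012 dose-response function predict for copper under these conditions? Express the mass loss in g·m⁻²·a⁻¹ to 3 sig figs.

r_corr = 1.40 g·m⁻²·a⁻¹

copper: temperature factor f = +0.126·(-22.9) = -2.8854
  sulphur-dioxide contribution → 0.009173 μm/a
  chloride contribution → 0.1471 μm/a
  ⇒ r_corr(copper) = 0.1562 μm/a
Convert to mass loss: 0.1562 μm/a × 8.96 g/cm³ = 1.4 g·m⁻²·a⁻¹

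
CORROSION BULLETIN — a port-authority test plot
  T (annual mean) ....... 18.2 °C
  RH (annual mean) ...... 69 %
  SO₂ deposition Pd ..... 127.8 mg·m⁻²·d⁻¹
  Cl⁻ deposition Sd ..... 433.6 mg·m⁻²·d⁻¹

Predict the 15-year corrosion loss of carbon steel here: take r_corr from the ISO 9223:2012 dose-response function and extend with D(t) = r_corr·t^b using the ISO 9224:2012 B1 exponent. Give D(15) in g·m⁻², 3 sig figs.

carbon steel: temperature factor f = -0.054·(8.2) = -0.4428
  SO₂ term: 1.77·127.8^0.52·exp(0.02·69-0.4428) = 56.28
  Sd branch = 0.102·Sd^0.62·e^(0.033·RH+0.04·T) = 88.85 μm/a
  sum: 56.28 + 88.85 → r_corr = 145.1 μm/a
Long-term exponent b (ISO 9224 Table 2, B1) = 0.523
  D(15) = 145.1 × 15^0.523 = 145.1 × 4.122 = 598.2 μm
  Mass loss = 598.2 μm × 7.85 g/cm³ = 4696 g·m⁻²

D(15) = 4.70e+03 g·m⁻²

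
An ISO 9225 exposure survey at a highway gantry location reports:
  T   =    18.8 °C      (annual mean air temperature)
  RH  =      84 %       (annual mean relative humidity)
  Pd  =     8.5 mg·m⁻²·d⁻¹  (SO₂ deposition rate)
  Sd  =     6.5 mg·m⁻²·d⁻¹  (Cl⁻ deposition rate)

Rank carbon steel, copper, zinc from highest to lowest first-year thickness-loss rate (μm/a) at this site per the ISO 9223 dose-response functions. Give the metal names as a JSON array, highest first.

["carbon steel", "copper", "zinc"]

carbon steel: temperature factor f = -0.054·(8.8) = -0.4752
  sulphur-dioxide contribution → 17.97 μm/a
  chloride contribution → 11.04 μm/a
  ⇒ r_corr(carbon steel) = 29.01 μm/a
copper: temperature factor f = -0.080·(8.8) = -0.7040
  sulphur-dioxide contribution → 0.6494 μm/a
  chloride contribution → 0.8782 μm/a
  total first-year rate 1.528 μm/a
zinc: f(T) = -0.071·(T−10) [T>10 °C] = -0.6248
  sulphur-dioxide contribution → 0.8439 μm/a
  chloride contribution → 0.4923 μm/a
  total first-year rate 1.336 μm/a
Ordering by μm/a: carbon steel (29) > copper (1.53) > zinc (1.34)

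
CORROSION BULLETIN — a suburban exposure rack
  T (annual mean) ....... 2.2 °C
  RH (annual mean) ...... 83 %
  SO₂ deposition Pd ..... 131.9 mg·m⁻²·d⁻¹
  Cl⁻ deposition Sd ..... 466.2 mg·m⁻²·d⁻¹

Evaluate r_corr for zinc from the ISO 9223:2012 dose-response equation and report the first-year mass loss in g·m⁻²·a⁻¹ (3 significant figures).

r_corr = 36.4 g·m⁻²·a⁻¹

zinc: f(T) = +0.038·(T−10) [T≤10 °C] = -0.2964
  sulphur-dioxide contribution → 3.74 μm/a
  chloride contribution → 1.361 μm/a
  ⇒ r_corr(zinc) = 5.101 μm/a
Convert to mass loss: 5.101 μm/a × 7.14 g/cm³ = 36.42 g·m⁻²·a⁻¹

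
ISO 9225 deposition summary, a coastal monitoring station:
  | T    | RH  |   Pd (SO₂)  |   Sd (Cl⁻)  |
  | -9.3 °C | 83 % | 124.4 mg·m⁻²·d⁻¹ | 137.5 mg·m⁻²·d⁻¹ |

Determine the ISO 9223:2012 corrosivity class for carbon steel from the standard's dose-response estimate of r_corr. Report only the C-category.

C3

carbon steel: T≤10 °C ⇒ hinge +0.150·(-9.3−10) = -2.8950
  Pd branch = 1.77·Pd^0.52·e^(0.02·RH+f) = 6.323 μm/a
  Sd branch = 0.102·Sd^0.62·e^(0.033·RH+0.04·T) = 23.03 μm/a
  r_corr = 6.323 + 23.03 = 29.35 μm/a
Category bounds: 25…50 μm/a bracket r_corr ⇒ C3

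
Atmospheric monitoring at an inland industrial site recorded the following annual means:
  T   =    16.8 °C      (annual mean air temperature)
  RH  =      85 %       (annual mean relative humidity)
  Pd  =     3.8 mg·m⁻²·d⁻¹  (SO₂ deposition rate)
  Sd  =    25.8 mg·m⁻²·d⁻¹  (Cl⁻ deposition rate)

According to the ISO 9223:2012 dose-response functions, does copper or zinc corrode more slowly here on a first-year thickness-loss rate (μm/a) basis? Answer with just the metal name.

zinc

copper: temperature factor f = -0.080·(6.8) = -0.5440
  SO₂ term: 0.0053·3.8^0.26·exp(0.059·85-0.5440) = 0.6558
  Sd branch = 0.01025·Sd^0.27·e^(0.036·RH+0.049·T) = 1.198 μm/a
  r_corr = 0.6558 + 1.198 = 1.853 μm/a
zinc: f(T) = -0.071·(T−10) [T>10 °C] = -0.4828
  SO₂ term: 0.0129·3.8^0.44·exp(0.046·85-0.4828) = 0.7147
  Sd branch = 0.0175·Sd^0.57·e^(0.008·RH+0.085·T) = 0.9187 μm/a
  sum: 0.7147 + 0.9187 → r_corr = 1.633 μm/a
Ordering by μm/a: copper (1.85) > zinc (1.63)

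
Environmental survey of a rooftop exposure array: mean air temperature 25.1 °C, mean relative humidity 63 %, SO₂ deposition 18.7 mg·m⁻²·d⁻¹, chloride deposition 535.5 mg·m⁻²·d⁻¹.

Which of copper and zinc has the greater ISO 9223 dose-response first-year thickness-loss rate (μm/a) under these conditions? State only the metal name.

copper: temperature factor f = -0.080·(15.1) = -1.2080
  sulphur-dioxide contribution → 0.1395 μm/a
  chloride contribution → 1.848 μm/a
  total first-year rate 1.987 μm/a
zinc: T>10 °C ⇒ hinge -0.071·(25.1−10) = -1.0721
  sulphur-dioxide contribution → 0.2905 μm/a
  chloride contribution → 8.788 μm/a
  ⇒ r_corr(zinc) = 9.078 μm/a
Ordering by μm/a: zinc (9.08) > copper (1.99)

zinc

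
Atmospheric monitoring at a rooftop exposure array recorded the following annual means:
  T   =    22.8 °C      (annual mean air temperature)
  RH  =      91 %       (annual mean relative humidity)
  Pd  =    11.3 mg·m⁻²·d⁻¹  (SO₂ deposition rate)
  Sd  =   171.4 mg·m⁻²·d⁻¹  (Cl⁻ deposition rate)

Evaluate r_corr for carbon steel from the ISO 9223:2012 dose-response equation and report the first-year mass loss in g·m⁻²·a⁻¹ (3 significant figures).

carbon steel: T>10 °C ⇒ hinge -0.054·(22.8−10) = -0.6912
  Pd branch = 1.77·Pd^0.52·e^(0.02·RH+f) = 19.31 μm/a
  Cl⁻ term: 0.102·171.4^0.62·exp(0.033·91+0.04·22.8) = 124.2
  r_corr = 19.31 + 124.2 = 143.5 μm/a
Convert to mass loss: 143.5 μm/a × 7.85 g/cm³ = 1126 g·m⁻²·a⁻¹

r_corr = 1.13e+03 g·m⁻²·a⁻¹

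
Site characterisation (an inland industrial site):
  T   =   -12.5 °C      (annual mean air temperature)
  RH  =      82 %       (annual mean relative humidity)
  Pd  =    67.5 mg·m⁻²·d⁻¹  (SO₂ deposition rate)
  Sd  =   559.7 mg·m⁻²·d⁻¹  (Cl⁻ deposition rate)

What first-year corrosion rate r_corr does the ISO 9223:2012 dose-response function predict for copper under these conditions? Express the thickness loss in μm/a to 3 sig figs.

r_corr = 0.705 μm/a

copper: T≤10 °C ⇒ hinge +0.126·(-12.5−10) = -2.8350
  SO₂ term: 0.0053·67.5^0.26·exp(0.059·82-2.8350) = 0.1174
  Sd branch = 0.01025·Sd^0.27·e^(0.036·RH+0.049·T) = 0.5871 μm/a
  sum: 0.1174 + 0.5871 → r_corr = 0.7045 μm/a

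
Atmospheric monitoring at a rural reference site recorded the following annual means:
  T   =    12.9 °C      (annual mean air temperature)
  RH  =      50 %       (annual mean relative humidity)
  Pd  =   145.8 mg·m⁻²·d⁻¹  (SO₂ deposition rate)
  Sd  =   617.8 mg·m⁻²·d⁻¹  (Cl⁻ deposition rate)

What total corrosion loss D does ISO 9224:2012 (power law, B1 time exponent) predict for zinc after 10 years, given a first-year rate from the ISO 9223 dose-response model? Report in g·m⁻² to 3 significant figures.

D(10) = 185 g·m⁻²

zinc: T>10 °C ⇒ hinge -0.071·(12.9−10) = -0.2059
  sulphur-dioxide contribution → 0.9378 μm/a
  chloride contribution → 3.046 μm/a
  total first-year rate 3.984 μm/a
ISO 9224: D(t) = r_corr · t^b with b = 0.813 (zinc, B1)
  D(10) = 3.984 × 10^0.813 = 3.984 × 6.501 = 25.9 μm
  Mass loss = 25.9 μm × 7.14 g/cm³ = 184.9 g·m⁻²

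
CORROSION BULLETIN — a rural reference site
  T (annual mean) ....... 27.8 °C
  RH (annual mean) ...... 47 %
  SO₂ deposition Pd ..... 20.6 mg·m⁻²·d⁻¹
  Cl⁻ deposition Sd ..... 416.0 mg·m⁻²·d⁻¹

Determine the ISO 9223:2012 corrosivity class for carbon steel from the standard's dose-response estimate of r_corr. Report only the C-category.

C4

carbon steel: temperature factor f = -0.054·(17.8) = -0.9612
  sulphur-dioxide contribution → 8.356 μm/a
  chloride contribution → 61.51 μm/a
  ⇒ r_corr(carbon steel) = 69.87 μm/a
Category bounds: 50…80 μm/a bracket r_corr ⇒ C4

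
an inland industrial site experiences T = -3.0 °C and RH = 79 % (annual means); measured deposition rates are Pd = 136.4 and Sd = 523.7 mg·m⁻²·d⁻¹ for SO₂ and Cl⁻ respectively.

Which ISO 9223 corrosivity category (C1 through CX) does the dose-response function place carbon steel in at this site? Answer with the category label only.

C4

carbon steel: T≤10 °C ⇒ hinge +0.150·(-3.0−10) = -1.9500
  SO₂ term: 1.77·136.4^0.52·exp(0.02·79-1.9500) = 15.75
  Sd branch = 0.102·Sd^0.62·e^(0.033·RH+0.04·T) = 59.5 μm/a
  r_corr = 15.75 + 59.5 = 75.25 μm/a
Category bounds: 50…80 μm/a bracket r_corr ⇒ C4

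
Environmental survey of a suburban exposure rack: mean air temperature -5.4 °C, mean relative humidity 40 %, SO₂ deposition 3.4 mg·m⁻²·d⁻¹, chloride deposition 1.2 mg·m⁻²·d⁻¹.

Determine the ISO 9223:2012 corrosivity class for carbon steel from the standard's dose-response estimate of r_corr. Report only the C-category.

carbon steel: f(T) = +0.150·(T−10) [T≤10 °C] = -2.3100
  Pd branch = 1.77·Pd^0.52·e^(0.02·RH+f) = 0.7389 μm/a
  Sd branch = 0.102·Sd^0.62·e^(0.033·RH+0.04·T) = 0.3445 μm/a
  r_corr = 0.7389 + 0.3445 = 1.083 μm/a
1.08 μm/a falls in (0, 1.3] for carbon steel → category C1

C1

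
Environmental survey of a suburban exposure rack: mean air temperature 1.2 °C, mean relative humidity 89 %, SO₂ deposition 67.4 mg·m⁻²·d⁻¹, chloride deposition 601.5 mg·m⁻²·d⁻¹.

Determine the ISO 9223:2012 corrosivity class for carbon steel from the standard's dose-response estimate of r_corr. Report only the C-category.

C5

carbon steel: temperature factor f = +0.150·(-8.8) = -1.3200
  Pd branch = 1.77·Pd^0.52·e^(0.02·RH+f) = 25.04 μm/a
  Cl⁻ term: 0.102·601.5^0.62·exp(0.033·89+0.04·1.2) = 106.7
  r_corr = 25.04 + 106.7 = 131.7 μm/a
132 μm/a falls in (80, 200] for carbon steel → category C5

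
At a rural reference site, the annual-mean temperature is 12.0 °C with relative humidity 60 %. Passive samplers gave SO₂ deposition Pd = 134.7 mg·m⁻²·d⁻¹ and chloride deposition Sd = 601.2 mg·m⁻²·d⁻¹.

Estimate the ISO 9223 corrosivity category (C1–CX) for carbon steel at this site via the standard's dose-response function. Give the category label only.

C5

carbon steel: f(T) = -0.054·(T−10) [T>10 °C] = -0.1080
  Pd branch = 1.77·Pd^0.52·e^(0.02·RH+f) = 67.53 μm/a
  Cl⁻ term: 0.102·601.2^0.62·exp(0.033·60+0.04·12.0) = 63.09
  r_corr = 67.53 + 63.09 = 130.6 μm/a
131 μm/a falls in (80, 200] for carbon steel → category C5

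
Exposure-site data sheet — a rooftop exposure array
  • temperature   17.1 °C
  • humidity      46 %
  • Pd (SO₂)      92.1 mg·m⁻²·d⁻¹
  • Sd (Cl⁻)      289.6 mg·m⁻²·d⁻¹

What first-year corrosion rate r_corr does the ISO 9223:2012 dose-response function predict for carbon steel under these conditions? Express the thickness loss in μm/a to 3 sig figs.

r_corr = 62.8 μm/a

carbon steel: temperature factor f = -0.054·(7.1) = -0.3834
  SO₂ term: 1.77·92.1^0.52·exp(0.02·46-0.3834) = 31.8
  Cl⁻ term: 0.102·289.6^0.62·exp(0.033·46+0.04·17.1) = 30.99
  r_corr = 31.8 + 30.99 = 62.79 μm/a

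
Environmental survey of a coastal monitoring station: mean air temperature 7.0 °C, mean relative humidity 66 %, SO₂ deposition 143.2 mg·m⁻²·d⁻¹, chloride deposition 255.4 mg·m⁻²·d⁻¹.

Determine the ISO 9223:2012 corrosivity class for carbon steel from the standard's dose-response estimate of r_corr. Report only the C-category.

carbon steel: f(T) = +0.150·(T−10) [T≤10 °C] = -0.4500
  SO₂ term: 1.77·143.2^0.52·exp(0.02·66-0.4500) = 55.83
  Sd branch = 0.102·Sd^0.62·e^(0.033·RH+0.04·T) = 37.03 μm/a
  r_corr = 55.83 + 37.03 = 92.87 μm/a
92.9 μm/a falls in (80, 200] for carbon steel → category C5

C5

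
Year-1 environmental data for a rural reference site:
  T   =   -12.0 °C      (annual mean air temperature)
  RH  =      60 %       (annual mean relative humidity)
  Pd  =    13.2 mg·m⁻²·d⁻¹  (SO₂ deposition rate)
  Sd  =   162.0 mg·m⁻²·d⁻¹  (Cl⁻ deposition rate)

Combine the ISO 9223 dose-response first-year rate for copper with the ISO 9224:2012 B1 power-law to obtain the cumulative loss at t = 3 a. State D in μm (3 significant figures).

copper: f(T) = +0.126·(T−10) [T≤10 °C] = -2.7720
  sulphur-dioxide contribution → 0.02234 μm/a
  chloride contribution → 0.195 μm/a
  total first-year rate 0.2173 μm/a
Long-term exponent b (ISO 9224 Table 2, B1) = 0.667
  D(3) = 0.2173 × 3^0.667 = 0.2173 × 2.081 = 0.4522 μm

D(3) = 0.452 μm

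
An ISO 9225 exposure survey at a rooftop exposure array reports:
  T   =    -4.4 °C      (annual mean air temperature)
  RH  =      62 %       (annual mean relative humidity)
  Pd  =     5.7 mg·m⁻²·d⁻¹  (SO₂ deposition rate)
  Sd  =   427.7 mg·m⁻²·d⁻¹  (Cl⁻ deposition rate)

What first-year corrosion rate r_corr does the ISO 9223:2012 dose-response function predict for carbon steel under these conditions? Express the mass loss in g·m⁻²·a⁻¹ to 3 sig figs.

carbon steel: f(T) = +0.150·(T−10) [T≤10 °C] = -2.1600
  sulphur-dioxide contribution → 1.744 μm/a
  chloride contribution → 28.32 μm/a
  ⇒ r_corr(carbon steel) = 30.06 μm/a
Convert to mass loss: 30.06 μm/a × 7.85 g/cm³ = 236 g·m⁻²·a⁻¹

r_corr = 236 g·m⁻²·a⁻¹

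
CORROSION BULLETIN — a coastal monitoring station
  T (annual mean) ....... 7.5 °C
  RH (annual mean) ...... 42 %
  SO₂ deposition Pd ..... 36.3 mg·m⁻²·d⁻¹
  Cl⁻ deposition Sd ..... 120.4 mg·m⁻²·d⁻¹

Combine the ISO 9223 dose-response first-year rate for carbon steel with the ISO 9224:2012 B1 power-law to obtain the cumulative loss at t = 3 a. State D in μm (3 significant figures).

carbon steel: f(T) = +0.150·(T−10) [T≤10 °C] = -0.3750
  SO₂ term: 1.77·36.3^0.52·exp(0.02·42-0.3750) = 18.24
  Cl⁻ term: 0.102·120.4^0.62·exp(0.033·42+0.04·7.5) = 10.74
  r_corr = 18.24 + 10.74 = 28.98 μm/a
Long-term exponent b (ISO 9224 Table 2, B1) = 0.523
  D(3) = 28.98 × 3^0.523 = 28.98 × 1.776 = 51.47 μm

D(3) = 51.5 μm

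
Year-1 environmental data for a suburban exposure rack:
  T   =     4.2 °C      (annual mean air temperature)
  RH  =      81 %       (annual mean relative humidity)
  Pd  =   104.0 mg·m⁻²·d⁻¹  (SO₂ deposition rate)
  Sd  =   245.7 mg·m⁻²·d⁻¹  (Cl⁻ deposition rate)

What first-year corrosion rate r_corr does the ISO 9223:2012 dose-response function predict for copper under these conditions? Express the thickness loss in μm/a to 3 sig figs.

copper: T≤10 °C ⇒ hinge +0.126·(4.2−10) = -0.7308
  SO₂ term: 0.0053·104.0^0.26·exp(0.059·81-0.7308) = 1.016
  Sd branch = 0.01025·Sd^0.27·e^(0.036·RH+0.049·T) = 1.028 μm/a
  r_corr = 1.016 + 1.028 = 2.044 μm/a

r_corr = 2.04 μm/a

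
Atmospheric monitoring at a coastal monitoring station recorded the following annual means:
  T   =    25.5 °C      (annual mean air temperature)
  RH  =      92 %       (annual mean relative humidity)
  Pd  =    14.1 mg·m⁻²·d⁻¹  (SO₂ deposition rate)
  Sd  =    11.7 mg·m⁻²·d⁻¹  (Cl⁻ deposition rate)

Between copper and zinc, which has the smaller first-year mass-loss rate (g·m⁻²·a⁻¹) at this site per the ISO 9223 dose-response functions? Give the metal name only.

zinc

copper: temperature factor f = -0.080·(15.5) = -1.2400
  sulphur-dioxide contribution → 0.6949 μm/a
  chloride contribution → 1.906 μm/a
  ⇒ r_corr(copper) = 2.601 μm/a
  mass loss = 2.601 μm/a × 8.96 g/cm³ = 23.31 g·m⁻²·a⁻¹
zinc: temperature factor f = -0.071·(15.5) = -1.1005
  sulphur-dioxide contribution → 0.9468 μm/a
  chloride contribution → 1.297 μm/a
  total first-year rate 2.244 μm/a
  mass loss = 2.244 μm/a × 7.14 g/cm³ = 16.02 g·m⁻²·a⁻¹
Ordering by g·m⁻²·a⁻¹: copper (23.3) > zinc (16)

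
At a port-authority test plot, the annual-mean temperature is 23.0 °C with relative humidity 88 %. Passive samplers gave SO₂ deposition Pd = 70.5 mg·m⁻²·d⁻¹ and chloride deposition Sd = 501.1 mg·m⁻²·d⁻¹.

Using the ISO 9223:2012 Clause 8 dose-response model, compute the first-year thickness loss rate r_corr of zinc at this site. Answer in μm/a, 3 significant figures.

zinc: f(T) = -0.071·(T−10) [T>10 °C] = -0.9230
  Pd branch = 0.0129·Pd^0.44·e^(0.046·RH+f) = 1.91 μm/a
  Sd branch = 0.0175·Sd^0.57·e^(0.008·RH+0.085·T) = 8.645 μm/a
  sum: 1.91 + 8.645 → r_corr = 10.56 μm/a

r_corr = 10.6 μm/a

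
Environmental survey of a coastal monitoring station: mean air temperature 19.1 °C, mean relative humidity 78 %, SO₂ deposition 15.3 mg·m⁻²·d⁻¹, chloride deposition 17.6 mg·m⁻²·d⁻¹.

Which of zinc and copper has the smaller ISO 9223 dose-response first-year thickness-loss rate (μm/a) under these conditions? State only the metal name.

zinc: temperature factor f = -0.071·(9.1) = -0.6461
  SO₂ term: 0.0129·15.3^0.44·exp(0.046·78-0.6461) = 0.8119
  Sd branch = 0.0175·Sd^0.57·e^(0.008·RH+0.085·T) = 0.8493 μm/a
  sum: 0.8119 + 0.8493 → r_corr = 1.661 μm/a
copper: T>10 °C ⇒ hinge -0.080·(19.1−10) = -0.7280
  SO₂ term: 0.0053·15.3^0.26·exp(0.059·78-0.7280) = 0.5185
  Cl⁻ term: 0.01025·17.6^0.27·exp(0.036·78+0.049·19.1) = 0.9397
  r_corr = 0.5185 + 0.9397 = 1.458 μm/a
Ordering by μm/a: zinc (1.66) > copper (1.46)

copper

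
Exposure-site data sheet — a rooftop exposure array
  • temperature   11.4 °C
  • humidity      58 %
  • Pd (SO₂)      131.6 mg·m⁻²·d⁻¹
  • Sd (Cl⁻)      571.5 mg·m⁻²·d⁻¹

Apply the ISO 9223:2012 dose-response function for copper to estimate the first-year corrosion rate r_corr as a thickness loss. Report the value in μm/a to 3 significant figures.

r_corr = 1.32 μm/a

copper: T>10 °C ⇒ hinge -0.080·(11.4−10) = -0.1120
  sulphur-dioxide contribution → 0.5162 μm/a
  chloride contribution → 0.8026 μm/a
  ⇒ r_corr(copper) = 1.319 μm/a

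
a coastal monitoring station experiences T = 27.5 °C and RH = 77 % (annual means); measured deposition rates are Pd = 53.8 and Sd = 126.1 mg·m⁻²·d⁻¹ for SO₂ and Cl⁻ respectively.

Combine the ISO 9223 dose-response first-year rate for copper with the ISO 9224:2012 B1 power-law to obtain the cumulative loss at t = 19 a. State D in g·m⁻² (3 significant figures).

D(19) = 171 g·m⁻²

copper: f(T) = -0.080·(T−10) [T>10 °C] = -1.4000
  sulphur-dioxide contribution → 0.3462 μm/a
  chloride contribution → 2.328 μm/a
  ⇒ r_corr(copper) = 2.674 μm/a
ISO 9224: D(t) = r_corr · t^b with b = 0.667 (copper, B1)
  D(19) = 2.674 × 19^0.667 = 2.674 × 7.127 = 19.06 μm
  Mass loss = 19.06 μm × 8.96 g/cm³ = 170.8 g·m⁻²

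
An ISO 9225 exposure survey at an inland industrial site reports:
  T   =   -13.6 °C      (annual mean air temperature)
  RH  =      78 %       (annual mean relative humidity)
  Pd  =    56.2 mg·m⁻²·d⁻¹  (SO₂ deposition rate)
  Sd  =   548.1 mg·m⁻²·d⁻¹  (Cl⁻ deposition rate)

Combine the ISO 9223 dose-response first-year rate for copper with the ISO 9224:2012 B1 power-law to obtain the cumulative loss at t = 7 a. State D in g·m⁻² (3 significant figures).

copper: temperature factor f = +0.126·(-23.6) = -2.9736
  sulphur-dioxide contribution → 0.07699 μm/a
  chloride contribution → 0.479 μm/a
  total first-year rate 0.5559 μm/a
Power-law: D(7) = r_corr · 7^0.667
  D(7) = 0.5559 × 7^0.667 = 0.5559 × 3.662 = 2.036 μm
  Mass loss = 2.036 μm × 8.96 g/cm³ = 18.24 g·m⁻²

D(7) = 18.2 g·m⁻²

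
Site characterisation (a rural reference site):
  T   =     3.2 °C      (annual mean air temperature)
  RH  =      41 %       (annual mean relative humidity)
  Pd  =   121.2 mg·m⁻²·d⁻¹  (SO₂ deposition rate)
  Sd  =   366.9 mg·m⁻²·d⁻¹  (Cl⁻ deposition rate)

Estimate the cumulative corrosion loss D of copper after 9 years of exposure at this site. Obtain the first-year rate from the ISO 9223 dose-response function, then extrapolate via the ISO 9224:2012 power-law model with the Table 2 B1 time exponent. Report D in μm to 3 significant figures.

D(9) = 1.50 μm

copper: f(T) = +0.126·(T−10) [T≤10 °C] = -0.8568
  sulphur-dioxide contribution → 0.08799 μm/a
  chloride contribution → 0.2584 μm/a
  total first-year rate 0.3464 μm/a
ISO 9224: D(t) = r_corr · t^b with b = 0.667 (copper, B1)
  D(9) = 0.3464 × 9^0.667 = 0.3464 × 4.33 = 1.5 μm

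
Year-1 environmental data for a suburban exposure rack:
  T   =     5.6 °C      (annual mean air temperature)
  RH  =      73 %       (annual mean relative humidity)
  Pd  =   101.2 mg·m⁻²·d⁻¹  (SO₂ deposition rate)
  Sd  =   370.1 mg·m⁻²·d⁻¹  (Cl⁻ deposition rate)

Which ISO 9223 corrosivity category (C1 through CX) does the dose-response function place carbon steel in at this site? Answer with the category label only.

carbon steel: temperature factor f = +0.150·(-4.4) = -0.6600
  sulphur-dioxide contribution → 43.46 μm/a
  chloride contribution → 55.52 μm/a
  total first-year rate 98.98 μm/a
99 μm/a falls in (80, 200] for carbon steel → category C5

C5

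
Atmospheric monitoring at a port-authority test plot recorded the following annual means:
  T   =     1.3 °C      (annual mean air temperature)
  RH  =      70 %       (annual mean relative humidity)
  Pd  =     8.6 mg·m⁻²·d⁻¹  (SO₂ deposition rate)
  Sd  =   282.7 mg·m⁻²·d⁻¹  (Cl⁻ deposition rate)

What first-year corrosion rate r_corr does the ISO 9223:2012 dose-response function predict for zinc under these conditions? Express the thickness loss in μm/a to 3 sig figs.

r_corr = 1.45 μm/a

zinc: temperature factor f = +0.038·(-8.7) = -0.3306
  sulphur-dioxide contribution → 0.5979 μm/a
  chloride contribution → 0.8541 μm/a
  total first-year rate 1.452 μm/a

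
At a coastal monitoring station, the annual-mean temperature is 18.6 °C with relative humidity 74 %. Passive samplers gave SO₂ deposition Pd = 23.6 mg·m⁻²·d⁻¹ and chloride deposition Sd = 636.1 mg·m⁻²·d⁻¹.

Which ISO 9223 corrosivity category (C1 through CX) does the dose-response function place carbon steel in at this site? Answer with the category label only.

carbon steel: f(T) = -0.054·(T−10) [T>10 °C] = -0.4644
  sulphur-dioxide contribution → 25.29 μm/a
  chloride contribution → 135 μm/a
  total first-year rate 160.3 μm/a
ISO 9223 Table 2 (carbon steel): 80 < 160 ≤ 200 μm/a ⇒ C5

C5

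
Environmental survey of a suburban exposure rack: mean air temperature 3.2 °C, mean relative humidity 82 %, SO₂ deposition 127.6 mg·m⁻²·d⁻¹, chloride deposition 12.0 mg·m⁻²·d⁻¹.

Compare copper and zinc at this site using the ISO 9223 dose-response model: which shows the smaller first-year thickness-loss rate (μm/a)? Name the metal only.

copper

copper: T≤10 °C ⇒ hinge +0.126·(3.2−10) = -0.8568
  SO₂ term: 0.0053·127.6^0.26·exp(0.059·82-0.8568) = 1.002
  Cl⁻ term: 0.01025·12.0^0.27·exp(0.036·82+0.049·3.2) = 0.449
  r_corr = 1.002 + 0.449 = 1.451 μm/a
zinc: T≤10 °C ⇒ hinge +0.038·(3.2−10) = -0.2584
  Pd branch = 0.0129·Pd^0.44·e^(0.046·RH+f) = 3.657 μm/a
  Sd branch = 0.0175·Sd^0.57·e^(0.008·RH+0.085·T) = 0.1825 μm/a
  sum: 3.657 + 0.1825 → r_corr = 3.839 μm/a
Ordering by μm/a: zinc (3.84) > copper (1.45)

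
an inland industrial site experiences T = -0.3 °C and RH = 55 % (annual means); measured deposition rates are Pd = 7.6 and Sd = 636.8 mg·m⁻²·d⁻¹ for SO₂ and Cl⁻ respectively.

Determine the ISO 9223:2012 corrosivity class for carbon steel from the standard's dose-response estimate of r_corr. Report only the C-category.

C3

carbon steel: temperature factor f = +0.150·(-10.3) = -1.5450
  sulphur-dioxide contribution → 3.256 μm/a
  chloride contribution → 33.89 μm/a
  total first-year rate 37.15 μm/a
ISO 9223 Table 2 (carbon steel): 25 < 37.1 ≤ 50 μm/a ⇒ C3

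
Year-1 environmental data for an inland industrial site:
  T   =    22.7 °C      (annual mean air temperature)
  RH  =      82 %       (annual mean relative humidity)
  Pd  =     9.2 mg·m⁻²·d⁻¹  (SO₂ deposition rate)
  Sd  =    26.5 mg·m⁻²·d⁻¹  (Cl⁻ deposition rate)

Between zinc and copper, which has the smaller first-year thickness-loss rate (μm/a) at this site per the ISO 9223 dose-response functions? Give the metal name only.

zinc: temperature factor f = -0.071·(12.7) = -0.9017
  SO₂ term: 0.0129·9.2^0.44·exp(0.046·82-0.9017) = 0.6042
  Cl⁻ term: 0.0175·26.5^0.57·exp(0.008·82+0.085·22.7) = 1.504
  sum: 0.6042 + 1.504 → r_corr = 2.108 μm/a
copper: T>10 °C ⇒ hinge -0.080·(22.7−10) = -1.0160
  SO₂ term: 0.0053·9.2^0.26·exp(0.059·82-1.0160) = 0.4313
  Sd branch = 0.01025·Sd^0.27·e^(0.036·RH+0.049·T) = 1.446 μm/a
  sum: 0.4313 + 1.446 → r_corr = 1.877 μm/a
Ordering by μm/a: zinc (2.11) > copper (1.88)

copper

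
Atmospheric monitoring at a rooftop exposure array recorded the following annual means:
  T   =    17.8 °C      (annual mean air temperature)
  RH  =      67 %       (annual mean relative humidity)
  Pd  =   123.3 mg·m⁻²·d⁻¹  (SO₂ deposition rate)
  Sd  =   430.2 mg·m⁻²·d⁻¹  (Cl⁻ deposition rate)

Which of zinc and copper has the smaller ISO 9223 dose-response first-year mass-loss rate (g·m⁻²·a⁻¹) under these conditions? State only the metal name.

copper

zinc: T>10 °C ⇒ hinge -0.071·(17.8−10) = -0.5538
  sulphur-dioxide contribution → 1.345 μm/a
  chloride contribution → 4.306 μm/a
  total first-year rate 5.651 μm/a
  mass loss = 5.651 μm/a × 7.14 g/cm³ = 40.35 g·m⁻²·a⁻¹
copper: f(T) = -0.080·(T−10) [T>10 °C] = -0.6240
  sulphur-dioxide contribution → 0.5172 μm/a
  chloride contribution → 1.406 μm/a
  total first-year rate 1.924 μm/a
  mass loss = 1.924 μm/a × 8.96 g/cm³ = 17.24 g·m⁻²·a⁻¹
Ordering by g·m⁻²·a⁻¹: zinc (40.3) > copper (17.2)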